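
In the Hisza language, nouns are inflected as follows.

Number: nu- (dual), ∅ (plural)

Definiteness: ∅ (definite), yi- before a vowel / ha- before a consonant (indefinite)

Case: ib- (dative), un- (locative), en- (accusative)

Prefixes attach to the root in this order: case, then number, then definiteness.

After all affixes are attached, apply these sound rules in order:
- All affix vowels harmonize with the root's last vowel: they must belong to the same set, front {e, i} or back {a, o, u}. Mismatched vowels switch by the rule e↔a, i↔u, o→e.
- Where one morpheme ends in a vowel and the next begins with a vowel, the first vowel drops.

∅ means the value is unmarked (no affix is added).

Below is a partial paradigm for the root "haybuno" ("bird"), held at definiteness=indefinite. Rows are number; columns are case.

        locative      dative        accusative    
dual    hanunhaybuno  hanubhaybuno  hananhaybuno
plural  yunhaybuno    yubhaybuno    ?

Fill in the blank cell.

yanhaybuno

Attach case accusative en- → enhaybuno.
number = plural: zero marking, form stays enhaybuno.
Attach definiteness indefinite yi- (before vowel 'e') → yienhaybuno.
Apply vowel harmony: yienhaybuno → yuanhaybuno.
Apply vowel deletion: yuanhaybuno → yanhaybuno.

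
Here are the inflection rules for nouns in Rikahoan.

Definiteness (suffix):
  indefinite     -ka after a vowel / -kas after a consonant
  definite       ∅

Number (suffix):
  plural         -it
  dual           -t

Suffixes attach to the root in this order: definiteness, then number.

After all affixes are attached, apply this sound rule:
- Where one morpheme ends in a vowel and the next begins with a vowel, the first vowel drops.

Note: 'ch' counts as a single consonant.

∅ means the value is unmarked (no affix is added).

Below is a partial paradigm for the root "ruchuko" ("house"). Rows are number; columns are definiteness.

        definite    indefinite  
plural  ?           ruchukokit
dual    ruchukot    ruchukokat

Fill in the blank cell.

definiteness = definite: zero marking, form stays ruchuko.
Attach number plural -it → ruchukoit.
Apply vowel deletion: ruchukoit → ruchukit.

ruchukit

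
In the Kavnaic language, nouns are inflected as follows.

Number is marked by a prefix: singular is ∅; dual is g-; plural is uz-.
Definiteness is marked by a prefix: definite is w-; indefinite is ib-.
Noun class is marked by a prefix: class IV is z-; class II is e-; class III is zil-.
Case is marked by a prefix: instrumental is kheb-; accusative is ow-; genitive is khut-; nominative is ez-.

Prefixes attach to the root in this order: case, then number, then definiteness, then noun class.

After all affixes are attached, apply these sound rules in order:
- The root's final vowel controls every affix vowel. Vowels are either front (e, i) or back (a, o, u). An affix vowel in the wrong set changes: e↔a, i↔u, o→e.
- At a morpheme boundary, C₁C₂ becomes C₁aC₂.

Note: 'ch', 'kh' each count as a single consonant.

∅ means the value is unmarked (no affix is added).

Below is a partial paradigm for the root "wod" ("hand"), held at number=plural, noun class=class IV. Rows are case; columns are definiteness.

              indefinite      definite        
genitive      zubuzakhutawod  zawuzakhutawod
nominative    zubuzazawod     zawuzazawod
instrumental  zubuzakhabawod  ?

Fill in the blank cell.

Attach case instrumental kheb- → khebwod.
Attach number plural uz- → uzkhebwod.
Attach definiteness definite w- → wuzkhebwod.
Attach noun class class IV z- → zwuzkhebwod.
Apply vowel harmony: zwuzkhebwod → zwuzkhabwod.
Apply epenthesis: zwuzkhabwod → zawuzakhabawod.

zawuzakhabawod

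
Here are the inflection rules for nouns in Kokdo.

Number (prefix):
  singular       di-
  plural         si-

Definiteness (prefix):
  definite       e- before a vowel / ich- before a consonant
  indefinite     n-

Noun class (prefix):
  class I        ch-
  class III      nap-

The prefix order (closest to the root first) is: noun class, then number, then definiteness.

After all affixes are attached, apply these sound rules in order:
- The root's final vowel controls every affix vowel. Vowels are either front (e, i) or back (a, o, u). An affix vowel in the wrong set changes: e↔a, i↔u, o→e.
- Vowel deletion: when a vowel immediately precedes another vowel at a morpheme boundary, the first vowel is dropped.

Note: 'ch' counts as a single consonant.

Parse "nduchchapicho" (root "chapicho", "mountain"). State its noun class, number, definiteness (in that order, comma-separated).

Segment: n-di-ch-chapicho.
noun class: ch- → class I.
number: di- → singular.
definiteness: n- → indefinite.

class I, singular, indefinite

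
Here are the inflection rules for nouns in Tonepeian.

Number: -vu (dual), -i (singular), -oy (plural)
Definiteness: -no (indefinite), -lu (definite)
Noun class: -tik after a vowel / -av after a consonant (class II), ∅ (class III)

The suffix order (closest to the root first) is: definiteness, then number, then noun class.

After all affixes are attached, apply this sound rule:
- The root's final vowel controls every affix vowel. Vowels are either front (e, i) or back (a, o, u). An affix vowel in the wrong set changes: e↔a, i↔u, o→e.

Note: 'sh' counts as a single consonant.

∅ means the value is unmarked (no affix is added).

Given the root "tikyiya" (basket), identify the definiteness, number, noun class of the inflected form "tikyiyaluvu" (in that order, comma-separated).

definite, dual, class III

Segment: tikyiya-lu-vu.
definiteness: -lu → definite.
number: -vu → dual.
noun class: ∅ → class III.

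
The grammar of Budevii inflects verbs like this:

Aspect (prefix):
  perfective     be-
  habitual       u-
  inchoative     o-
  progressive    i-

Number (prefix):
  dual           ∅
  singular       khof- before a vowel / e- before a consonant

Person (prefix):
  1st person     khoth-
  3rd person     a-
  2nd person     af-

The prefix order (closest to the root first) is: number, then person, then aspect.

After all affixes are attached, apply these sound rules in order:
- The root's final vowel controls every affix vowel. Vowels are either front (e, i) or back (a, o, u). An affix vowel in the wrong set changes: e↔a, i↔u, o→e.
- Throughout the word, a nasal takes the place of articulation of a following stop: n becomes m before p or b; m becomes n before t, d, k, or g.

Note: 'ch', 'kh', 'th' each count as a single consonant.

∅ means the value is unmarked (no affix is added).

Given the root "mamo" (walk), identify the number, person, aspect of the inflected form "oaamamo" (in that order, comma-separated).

Segment: o-a-e-mamo.
number: khof/e- → singular.
person: a- → 3rd person.
aspect: o- → inchoative.

singular, 3rd person, inchoative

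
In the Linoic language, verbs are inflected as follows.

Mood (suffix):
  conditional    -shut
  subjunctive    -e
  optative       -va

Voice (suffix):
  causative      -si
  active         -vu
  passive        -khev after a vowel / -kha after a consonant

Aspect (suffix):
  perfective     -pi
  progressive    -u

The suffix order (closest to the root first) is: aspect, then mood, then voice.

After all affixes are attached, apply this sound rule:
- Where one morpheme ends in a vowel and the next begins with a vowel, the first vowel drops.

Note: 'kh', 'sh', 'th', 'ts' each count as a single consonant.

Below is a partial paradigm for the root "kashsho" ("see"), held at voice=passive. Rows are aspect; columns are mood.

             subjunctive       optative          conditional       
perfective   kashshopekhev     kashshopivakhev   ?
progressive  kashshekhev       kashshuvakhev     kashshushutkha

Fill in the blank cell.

Attach aspect perfective -pi → kashshopi.
Attach mood conditional -shut → kashshopishut.
Attach voice passive -kha (after consonant 't') → kashshopishutkha.
Vowel deletion: no change.

kashshopishutkha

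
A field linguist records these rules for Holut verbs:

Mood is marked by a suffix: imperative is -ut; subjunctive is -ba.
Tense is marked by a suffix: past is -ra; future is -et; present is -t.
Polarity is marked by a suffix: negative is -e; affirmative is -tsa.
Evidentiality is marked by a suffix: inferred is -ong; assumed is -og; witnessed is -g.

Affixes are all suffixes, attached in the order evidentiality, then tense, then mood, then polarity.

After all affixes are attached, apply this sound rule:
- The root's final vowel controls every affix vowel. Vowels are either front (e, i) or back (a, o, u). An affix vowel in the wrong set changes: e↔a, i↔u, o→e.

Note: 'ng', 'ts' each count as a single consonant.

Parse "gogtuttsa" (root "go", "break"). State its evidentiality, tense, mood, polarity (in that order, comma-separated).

witnessed, present, imperative, affirmative

Segment: go-g-t-ut-tsa.
evidentiality: -g → witnessed.
tense: -t → present.
mood: -ut → imperative.
polarity: -tsa → affirmative.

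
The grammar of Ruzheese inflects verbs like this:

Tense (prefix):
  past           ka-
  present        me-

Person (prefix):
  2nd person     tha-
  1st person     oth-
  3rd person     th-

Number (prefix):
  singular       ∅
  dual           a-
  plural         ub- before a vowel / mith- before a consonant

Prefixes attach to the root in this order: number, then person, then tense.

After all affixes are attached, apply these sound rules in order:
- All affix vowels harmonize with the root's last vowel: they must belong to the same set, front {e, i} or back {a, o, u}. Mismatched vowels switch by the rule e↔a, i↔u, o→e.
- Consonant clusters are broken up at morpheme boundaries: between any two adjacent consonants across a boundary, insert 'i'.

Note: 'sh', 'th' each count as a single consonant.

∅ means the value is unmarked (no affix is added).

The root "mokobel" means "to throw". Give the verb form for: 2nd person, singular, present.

methemokobel

number = singular: zero marking, form stays mokobel.
Attach person 2nd person tha- → thamokobel.
Attach tense present me- → methamokobel.
Apply vowel harmony: methamokobel → methemokobel.
Epenthesis: no change.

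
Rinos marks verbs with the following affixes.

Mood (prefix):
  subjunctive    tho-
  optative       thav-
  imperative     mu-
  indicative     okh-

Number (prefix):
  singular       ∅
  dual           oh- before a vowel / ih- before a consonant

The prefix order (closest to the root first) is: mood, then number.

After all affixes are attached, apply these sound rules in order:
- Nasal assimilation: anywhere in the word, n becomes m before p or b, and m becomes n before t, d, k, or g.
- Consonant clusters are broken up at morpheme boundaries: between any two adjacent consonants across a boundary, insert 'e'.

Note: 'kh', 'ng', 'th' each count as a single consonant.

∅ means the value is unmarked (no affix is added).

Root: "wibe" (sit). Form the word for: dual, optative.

Attach mood optative thav- → thavwibe.
Attach number dual ih- (before consonant 'th') → ihthavwibe.
Nasal assimilation: no change.
Apply epenthesis: ihthavwibe → ihethavewibe.

ihethavewibe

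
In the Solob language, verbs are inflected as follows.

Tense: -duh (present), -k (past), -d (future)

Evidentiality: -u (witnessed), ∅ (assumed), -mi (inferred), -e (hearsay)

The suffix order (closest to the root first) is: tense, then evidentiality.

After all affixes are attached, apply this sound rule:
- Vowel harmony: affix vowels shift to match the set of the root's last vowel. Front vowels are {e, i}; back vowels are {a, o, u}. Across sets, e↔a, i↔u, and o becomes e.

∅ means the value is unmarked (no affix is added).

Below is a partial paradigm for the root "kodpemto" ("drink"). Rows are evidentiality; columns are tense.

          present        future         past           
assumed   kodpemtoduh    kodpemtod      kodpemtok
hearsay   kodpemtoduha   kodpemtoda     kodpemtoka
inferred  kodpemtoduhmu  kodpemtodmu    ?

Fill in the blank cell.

Attach tense past -k → kodpemtok.
Attach evidentiality inferred -mi → kodpemtokmi.
Apply vowel harmony: kodpemtokmi → kodpemtokmu.

kodpemtokmu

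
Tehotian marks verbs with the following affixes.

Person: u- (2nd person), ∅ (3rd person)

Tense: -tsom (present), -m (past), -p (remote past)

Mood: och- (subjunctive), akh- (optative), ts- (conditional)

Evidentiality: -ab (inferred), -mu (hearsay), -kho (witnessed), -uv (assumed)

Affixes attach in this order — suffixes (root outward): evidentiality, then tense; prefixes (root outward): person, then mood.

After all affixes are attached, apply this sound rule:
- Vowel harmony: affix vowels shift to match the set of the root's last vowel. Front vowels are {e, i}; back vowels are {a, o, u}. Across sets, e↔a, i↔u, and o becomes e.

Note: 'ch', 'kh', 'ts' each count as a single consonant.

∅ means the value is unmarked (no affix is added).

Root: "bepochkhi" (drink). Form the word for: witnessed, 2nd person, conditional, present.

Attach evidentiality witnessed -kho → bepochkhikho.
Attach person 2nd person u- → ubepochkhikho.
Attach mood conditional ts- → tsubepochkhikho.
Attach tense present -tsom → tsubepochkhikhotsom.
Apply vowel harmony: tsubepochkhikhotsom → tsibepochkhikhetsem.

tsibepochkhikhetsem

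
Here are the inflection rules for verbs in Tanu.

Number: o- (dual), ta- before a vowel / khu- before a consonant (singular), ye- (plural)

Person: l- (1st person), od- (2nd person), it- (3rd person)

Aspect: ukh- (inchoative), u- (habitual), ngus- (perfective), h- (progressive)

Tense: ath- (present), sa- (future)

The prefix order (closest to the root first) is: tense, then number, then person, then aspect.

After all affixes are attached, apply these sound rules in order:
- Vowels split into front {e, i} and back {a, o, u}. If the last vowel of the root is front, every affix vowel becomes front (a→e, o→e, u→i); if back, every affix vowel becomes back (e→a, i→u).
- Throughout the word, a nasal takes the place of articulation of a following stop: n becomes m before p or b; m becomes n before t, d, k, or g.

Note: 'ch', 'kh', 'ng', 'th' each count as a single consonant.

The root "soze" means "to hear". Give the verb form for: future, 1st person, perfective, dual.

Attach tense future sa- → sasoze.
Attach number dual o- → osasoze.
Attach person 1st person l- → losasoze.
Attach aspect perfective ngus- → nguslosasoze.
Apply vowel harmony: nguslosasoze → ngislesesoze.
Nasal assimilation: no change.

ngislesesoze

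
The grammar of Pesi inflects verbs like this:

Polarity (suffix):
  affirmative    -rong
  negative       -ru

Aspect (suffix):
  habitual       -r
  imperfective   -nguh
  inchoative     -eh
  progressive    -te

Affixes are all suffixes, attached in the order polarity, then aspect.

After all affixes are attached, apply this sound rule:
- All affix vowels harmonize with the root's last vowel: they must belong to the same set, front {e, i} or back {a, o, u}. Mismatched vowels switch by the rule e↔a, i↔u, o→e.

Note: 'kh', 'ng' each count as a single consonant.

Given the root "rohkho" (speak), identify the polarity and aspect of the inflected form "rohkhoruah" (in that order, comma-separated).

Segment: rohkho-ru-eh.
polarity: -ru → negative.
aspect: -eh → inchoative.

negative, inchoative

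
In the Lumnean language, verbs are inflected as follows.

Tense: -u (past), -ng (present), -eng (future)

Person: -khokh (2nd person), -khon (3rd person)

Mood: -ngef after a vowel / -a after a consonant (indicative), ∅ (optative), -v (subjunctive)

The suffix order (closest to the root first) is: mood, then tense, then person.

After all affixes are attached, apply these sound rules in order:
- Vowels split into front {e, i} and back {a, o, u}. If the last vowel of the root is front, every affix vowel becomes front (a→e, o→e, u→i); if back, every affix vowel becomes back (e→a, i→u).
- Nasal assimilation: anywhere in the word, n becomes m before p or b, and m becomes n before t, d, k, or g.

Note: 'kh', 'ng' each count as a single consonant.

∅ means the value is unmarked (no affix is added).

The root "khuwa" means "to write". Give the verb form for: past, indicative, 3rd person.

Attach mood indicative -ngef (after vowel 'a') → khuwangef.
Attach tense past -u → khuwangefu.
Attach person 3rd person -khon → khuwangefukhon.
Apply vowel harmony: khuwangefukhon → khuwangafukhon.
Nasal assimilation: no change.

khuwangafukhon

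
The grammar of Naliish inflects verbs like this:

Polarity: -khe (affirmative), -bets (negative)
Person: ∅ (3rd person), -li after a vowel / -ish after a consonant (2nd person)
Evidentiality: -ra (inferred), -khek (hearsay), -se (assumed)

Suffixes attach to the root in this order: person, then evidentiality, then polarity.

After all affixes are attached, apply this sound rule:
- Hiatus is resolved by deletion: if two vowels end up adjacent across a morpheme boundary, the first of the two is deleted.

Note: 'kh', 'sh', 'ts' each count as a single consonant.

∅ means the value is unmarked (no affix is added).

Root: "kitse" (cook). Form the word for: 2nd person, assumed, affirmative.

kitselisekhe

Attach person 2nd person -li (after vowel 'e') → kitseli.
Attach evidentiality assumed -se → kitselise.
Attach polarity affirmative -khe → kitselisekhe.
Vowel deletion: no change.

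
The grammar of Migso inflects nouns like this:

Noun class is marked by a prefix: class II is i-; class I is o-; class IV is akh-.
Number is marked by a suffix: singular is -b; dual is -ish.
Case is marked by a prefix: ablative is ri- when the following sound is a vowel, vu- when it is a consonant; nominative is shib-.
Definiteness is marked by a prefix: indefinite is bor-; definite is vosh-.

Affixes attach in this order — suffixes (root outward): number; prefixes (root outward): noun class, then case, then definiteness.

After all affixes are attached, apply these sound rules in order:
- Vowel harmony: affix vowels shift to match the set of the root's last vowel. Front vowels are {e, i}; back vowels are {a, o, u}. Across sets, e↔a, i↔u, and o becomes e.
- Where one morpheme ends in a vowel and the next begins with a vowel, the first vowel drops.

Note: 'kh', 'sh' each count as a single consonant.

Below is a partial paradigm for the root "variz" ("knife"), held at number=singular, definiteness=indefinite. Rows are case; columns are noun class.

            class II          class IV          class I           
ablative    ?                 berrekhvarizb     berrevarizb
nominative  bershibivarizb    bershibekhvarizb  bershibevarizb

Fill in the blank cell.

Attach noun class class II i- → ivariz.
Attach number singular -b → ivarizb.
Attach case ablative ri- (before vowel 'i') → riivarizb.
Attach definiteness indefinite bor- → borriivarizb.
Apply vowel harmony: borriivarizb → berriivarizb.
Apply vowel deletion: berriivarizb → berrivarizb.

berrivarizb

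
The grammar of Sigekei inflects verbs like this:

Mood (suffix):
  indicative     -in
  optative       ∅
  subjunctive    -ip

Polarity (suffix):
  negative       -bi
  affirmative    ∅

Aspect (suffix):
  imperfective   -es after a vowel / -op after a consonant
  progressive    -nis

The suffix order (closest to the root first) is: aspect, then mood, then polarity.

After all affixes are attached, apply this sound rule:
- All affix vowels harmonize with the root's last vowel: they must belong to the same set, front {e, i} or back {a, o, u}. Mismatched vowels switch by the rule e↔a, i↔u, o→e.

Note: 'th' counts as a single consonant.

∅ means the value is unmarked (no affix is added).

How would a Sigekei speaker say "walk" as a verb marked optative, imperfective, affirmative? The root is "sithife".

Attach aspect imperfective -es (after vowel 'e') → sithifees.
mood = optative: zero marking, form stays sithifees.
polarity = affirmative: zero marking, form stays sithifees.
Vowel harmony: no change.

sithifees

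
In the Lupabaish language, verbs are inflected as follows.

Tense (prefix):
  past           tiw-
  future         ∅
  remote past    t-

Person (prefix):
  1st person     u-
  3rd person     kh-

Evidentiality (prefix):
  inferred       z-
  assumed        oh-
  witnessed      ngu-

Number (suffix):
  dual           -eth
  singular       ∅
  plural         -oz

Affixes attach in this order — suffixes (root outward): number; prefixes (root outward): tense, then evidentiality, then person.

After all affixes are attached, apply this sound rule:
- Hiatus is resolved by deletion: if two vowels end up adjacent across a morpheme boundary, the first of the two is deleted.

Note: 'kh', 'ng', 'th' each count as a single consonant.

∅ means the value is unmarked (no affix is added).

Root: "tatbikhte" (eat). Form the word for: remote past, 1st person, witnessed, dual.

unguttatbikhteth

Attach tense remote past t- → ttatbikhte.
Attach evidentiality witnessed ngu- → nguttatbikhte.
Attach person 1st person u- → unguttatbikhte.
Attach number dual -eth → unguttatbikhteeth.
Apply vowel deletion: unguttatbikhteeth → unguttatbikhteth.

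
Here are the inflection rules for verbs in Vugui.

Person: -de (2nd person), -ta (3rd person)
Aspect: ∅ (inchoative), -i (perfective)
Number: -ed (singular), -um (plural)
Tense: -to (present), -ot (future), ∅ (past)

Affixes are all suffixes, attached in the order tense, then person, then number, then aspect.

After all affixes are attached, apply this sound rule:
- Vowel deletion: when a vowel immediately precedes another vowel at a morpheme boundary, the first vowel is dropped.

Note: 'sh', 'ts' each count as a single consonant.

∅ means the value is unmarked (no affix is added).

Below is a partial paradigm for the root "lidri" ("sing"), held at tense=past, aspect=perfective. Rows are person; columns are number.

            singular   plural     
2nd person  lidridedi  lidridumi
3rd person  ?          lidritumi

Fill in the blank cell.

tense = past: zero marking, form stays lidri.
Attach person 3rd person -ta → lidrita.
Attach number singular -ed → lidritaed.
Attach aspect perfective -i → lidritaedi.
Apply vowel deletion: lidritaedi → lidritedi.

lidritedi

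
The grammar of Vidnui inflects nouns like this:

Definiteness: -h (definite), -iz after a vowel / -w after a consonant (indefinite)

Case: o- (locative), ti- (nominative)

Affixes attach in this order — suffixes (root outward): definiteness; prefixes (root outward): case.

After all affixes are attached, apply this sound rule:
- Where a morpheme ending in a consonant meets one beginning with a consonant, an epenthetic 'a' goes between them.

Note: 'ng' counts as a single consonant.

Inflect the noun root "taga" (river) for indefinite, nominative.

titagaiz

Attach definiteness indefinite -iz (after vowel 'a') → tagaiz.
Attach case nominative ti- → titagaiz.
Epenthesis: no change.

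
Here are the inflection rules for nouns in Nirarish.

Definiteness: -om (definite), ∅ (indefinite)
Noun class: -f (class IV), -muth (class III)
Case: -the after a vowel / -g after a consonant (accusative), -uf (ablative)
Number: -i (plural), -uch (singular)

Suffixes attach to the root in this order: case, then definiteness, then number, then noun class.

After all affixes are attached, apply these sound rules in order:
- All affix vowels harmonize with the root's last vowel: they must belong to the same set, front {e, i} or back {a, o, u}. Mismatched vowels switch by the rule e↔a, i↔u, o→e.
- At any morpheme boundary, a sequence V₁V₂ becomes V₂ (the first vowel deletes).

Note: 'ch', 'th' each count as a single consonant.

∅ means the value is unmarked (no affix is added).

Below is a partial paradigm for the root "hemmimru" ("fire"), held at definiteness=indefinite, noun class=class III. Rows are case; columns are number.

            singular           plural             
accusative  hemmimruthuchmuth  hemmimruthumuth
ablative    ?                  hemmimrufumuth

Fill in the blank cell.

Attach case ablative -uf → hemmimruuf.
definiteness = indefinite: zero marking, form stays hemmimruuf.
Attach number singular -uch → hemmimruufuch.
Attach noun class class III -muth → hemmimruufuchmuth.
Vowel harmony: no change.
Apply vowel deletion: hemmimruufuchmuth → hemmimrufuchmuth.

hemmimrufuchmuth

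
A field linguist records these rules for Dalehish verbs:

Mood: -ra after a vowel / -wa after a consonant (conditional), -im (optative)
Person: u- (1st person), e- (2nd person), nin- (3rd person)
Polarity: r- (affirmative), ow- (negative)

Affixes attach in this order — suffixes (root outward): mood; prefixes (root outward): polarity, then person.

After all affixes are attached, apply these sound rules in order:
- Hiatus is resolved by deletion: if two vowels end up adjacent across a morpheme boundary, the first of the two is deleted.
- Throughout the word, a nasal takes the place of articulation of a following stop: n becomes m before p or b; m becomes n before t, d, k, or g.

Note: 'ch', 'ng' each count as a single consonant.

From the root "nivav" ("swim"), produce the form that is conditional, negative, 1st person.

Attach mood conditional -wa (after consonant 'v') → nivavwa.
Attach polarity negative ow- → ownivavwa.
Attach person 1st person u- → uownivavwa.
Apply vowel deletion: uownivavwa → ownivavwa.
Nasal assimilation: no change.

ownivavwa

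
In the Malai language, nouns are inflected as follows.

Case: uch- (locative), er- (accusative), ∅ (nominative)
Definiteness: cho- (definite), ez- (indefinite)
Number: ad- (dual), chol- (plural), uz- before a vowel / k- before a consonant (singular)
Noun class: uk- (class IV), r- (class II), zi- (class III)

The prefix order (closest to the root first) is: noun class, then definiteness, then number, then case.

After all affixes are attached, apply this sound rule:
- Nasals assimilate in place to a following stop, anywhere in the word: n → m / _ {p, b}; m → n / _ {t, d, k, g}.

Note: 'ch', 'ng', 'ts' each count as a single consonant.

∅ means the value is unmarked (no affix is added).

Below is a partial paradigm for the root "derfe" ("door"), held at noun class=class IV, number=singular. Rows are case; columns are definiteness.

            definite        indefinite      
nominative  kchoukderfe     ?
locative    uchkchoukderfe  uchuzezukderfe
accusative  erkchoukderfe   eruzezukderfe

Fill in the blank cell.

Attach noun class class IV uk- → ukderfe.
Attach definiteness indefinite ez- → ezukderfe.
Attach number singular uz- (before vowel 'e') → uzezukderfe.
case = nominative: zero marking, form stays uzezukderfe.
Nasal assimilation: no change.

uzezukderfe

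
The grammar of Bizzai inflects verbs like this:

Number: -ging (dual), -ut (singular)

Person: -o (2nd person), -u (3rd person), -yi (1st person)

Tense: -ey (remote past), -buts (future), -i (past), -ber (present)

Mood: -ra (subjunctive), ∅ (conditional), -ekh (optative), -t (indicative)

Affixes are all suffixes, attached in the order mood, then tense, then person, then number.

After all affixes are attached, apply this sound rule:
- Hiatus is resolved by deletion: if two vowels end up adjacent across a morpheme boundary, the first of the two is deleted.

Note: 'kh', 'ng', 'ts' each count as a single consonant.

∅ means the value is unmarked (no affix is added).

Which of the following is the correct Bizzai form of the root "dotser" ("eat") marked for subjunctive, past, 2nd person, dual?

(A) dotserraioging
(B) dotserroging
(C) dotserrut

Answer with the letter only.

Attach mood subjunctive -ra → dotserra.
Attach tense past -i → dotserrai.
Attach person 2nd person -o → dotserraio.
Attach number dual -ging → dotserraioging.
Apply vowel deletion: dotserraioging → dotserroging.
So the correct form is dotserroging, option (B).
(A) dotserraioging is wrong: it fails to apply the sound rule(s).
(C) dotserrut is wrong: it uses singular instead of dual for number.

B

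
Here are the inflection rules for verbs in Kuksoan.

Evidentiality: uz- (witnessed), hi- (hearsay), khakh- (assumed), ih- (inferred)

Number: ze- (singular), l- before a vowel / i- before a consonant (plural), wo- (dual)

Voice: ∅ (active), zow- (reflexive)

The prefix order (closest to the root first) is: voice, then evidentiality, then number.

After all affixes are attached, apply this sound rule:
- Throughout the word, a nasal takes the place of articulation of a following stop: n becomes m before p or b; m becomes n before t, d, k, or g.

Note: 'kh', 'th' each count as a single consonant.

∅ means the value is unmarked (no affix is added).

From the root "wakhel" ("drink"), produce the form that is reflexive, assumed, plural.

ikhakhzowwakhel

Attach voice reflexive zow- → zowwakhel.
Attach evidentiality assumed khakh- → khakhzowwakhel.
Attach number plural i- (before consonant 'kh') → ikhakhzowwakhel.
Nasal assimilation: no change.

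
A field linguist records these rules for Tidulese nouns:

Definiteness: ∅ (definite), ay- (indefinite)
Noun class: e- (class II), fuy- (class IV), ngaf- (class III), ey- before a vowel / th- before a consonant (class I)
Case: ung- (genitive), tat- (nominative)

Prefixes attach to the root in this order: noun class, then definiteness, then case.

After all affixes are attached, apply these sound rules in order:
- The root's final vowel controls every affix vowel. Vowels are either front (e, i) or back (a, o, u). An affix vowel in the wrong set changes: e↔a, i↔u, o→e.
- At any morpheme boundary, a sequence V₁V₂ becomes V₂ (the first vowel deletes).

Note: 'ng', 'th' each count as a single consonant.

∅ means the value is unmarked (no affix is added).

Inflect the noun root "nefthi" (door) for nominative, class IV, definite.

Attach noun class class IV fuy- → fuynefthi.
definiteness = definite: zero marking, form stays fuynefthi.
Attach case nominative tat- → tatfuynefthi.
Apply vowel harmony: tatfuynefthi → tetfiynefthi.
Vowel deletion: no change.

tetfiynefthi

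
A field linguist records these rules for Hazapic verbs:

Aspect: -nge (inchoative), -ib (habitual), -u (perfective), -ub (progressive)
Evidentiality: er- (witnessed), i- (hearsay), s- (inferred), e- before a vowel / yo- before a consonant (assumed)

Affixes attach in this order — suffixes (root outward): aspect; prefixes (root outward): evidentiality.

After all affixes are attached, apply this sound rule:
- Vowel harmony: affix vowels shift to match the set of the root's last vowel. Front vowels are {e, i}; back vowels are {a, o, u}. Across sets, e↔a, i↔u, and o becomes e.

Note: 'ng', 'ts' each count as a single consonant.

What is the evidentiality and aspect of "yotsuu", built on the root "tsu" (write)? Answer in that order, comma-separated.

assumed, perfective

Segment: yo-tsu-u.
evidentiality: e/yo- → assumed.
aspect: -u → perfective.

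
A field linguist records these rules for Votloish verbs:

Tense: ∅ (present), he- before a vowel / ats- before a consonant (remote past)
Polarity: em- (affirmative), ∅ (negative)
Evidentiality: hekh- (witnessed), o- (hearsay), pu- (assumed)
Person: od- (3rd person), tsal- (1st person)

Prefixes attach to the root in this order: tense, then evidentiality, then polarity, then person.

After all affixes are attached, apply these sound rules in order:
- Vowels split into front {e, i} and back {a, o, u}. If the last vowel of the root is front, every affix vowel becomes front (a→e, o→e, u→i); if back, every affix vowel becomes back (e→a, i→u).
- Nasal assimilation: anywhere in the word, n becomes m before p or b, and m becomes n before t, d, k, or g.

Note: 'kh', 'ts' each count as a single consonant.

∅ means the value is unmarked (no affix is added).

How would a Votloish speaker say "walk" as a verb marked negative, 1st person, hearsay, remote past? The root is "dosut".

Attach tense remote past ats- (before consonant 'd') → atsdosut.
Attach evidentiality hearsay o- → oatsdosut.
polarity = negative: zero marking, form stays oatsdosut.
Attach person 1st person tsal- → tsaloatsdosut.
Vowel harmony: no change.
Nasal assimilation: no change.

tsaloatsdosut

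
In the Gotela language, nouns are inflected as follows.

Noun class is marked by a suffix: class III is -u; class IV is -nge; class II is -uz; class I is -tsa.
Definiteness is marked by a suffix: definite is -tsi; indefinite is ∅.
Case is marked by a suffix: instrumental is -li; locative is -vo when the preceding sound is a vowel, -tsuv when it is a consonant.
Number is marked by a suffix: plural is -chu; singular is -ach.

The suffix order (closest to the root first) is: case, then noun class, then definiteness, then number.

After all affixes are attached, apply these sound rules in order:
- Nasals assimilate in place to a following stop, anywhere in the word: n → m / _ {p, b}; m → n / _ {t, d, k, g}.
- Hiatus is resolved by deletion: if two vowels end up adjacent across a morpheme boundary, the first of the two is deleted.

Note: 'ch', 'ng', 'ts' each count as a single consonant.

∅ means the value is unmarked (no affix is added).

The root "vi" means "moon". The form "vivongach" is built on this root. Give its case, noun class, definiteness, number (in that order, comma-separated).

Segment: vi-vo-nge-ach.
case: -vo/tsuv → locative.
noun class: -nge → class IV.
definiteness: ∅ → indefinite.
number: -ach → singular.

locative, class IV, indefinite, singular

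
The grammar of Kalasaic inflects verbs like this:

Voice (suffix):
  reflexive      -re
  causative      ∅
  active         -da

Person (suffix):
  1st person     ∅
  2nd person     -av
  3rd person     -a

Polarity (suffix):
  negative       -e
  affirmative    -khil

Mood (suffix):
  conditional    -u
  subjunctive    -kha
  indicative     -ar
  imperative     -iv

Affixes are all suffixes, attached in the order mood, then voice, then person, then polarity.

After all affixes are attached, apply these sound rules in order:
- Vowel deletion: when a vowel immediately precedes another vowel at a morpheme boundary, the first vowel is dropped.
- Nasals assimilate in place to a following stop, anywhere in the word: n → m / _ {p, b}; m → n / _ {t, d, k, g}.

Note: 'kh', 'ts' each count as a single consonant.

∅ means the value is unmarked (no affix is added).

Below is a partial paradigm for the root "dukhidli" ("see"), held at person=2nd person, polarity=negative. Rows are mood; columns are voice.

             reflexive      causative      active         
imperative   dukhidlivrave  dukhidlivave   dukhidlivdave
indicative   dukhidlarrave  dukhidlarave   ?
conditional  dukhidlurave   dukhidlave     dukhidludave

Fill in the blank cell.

Attach mood indicative -ar → dukhidliar.
Attach voice active -da → dukhidliarda.
Attach person 2nd person -av → dukhidliardaav.
Attach polarity negative -e → dukhidliardaave.
Apply vowel deletion: dukhidliardaave → dukhidlardave.
Nasal assimilation: no change.

dukhidlardave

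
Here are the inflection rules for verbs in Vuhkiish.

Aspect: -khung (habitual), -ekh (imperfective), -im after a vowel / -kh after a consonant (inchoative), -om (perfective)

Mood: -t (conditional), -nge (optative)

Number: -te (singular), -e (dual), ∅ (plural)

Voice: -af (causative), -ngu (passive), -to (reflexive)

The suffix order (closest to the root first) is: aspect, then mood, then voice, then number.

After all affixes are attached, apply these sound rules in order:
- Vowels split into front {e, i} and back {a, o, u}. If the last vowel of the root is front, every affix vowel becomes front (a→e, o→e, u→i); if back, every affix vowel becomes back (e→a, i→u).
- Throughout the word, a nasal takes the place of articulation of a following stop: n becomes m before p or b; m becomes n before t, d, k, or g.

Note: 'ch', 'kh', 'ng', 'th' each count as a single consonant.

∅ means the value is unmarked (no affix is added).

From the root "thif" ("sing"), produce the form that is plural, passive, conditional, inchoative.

thifkhtngi

Attach aspect inchoative -kh (after consonant 'f') → thifkh.
Attach mood conditional -t → thifkht.
Attach voice passive -ngu → thifkhtngu.
number = plural: zero marking, form stays thifkhtngu.
Apply vowel harmony: thifkhtngu → thifkhtngi.
Nasal assimilation: no change.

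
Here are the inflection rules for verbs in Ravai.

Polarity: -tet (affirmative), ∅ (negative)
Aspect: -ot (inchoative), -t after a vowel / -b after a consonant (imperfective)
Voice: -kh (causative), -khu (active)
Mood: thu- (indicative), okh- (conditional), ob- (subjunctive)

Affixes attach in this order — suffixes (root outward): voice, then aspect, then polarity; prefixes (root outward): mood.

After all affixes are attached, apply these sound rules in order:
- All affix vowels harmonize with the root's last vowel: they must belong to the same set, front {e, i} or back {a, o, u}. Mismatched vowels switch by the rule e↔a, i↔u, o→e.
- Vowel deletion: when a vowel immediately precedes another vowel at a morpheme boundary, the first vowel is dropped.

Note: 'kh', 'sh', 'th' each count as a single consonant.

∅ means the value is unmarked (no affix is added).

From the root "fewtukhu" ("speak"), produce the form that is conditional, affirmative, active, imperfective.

okhfewtukhukhuttat

Attach voice active -khu → fewtukhukhu.
Attach aspect imperfective -t (after vowel 'u') → fewtukhukhut.
Attach polarity affirmative -tet → fewtukhukhuttet.
Attach mood conditional okh- → okhfewtukhukhuttet.
Apply vowel harmony: okhfewtukhukhuttet → okhfewtukhukhuttat.
Vowel deletion: no change.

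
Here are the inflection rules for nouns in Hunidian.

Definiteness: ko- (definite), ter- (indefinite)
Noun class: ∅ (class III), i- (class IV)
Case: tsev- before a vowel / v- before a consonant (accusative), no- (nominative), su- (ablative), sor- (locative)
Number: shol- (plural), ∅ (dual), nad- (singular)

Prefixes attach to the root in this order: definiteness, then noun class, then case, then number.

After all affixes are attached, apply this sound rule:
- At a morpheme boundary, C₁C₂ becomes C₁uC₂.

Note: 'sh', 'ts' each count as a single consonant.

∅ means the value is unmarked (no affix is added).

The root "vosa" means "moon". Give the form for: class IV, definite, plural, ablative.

sholusuikovosa

Attach definiteness definite ko- → kovosa.
Attach noun class class IV i- → ikovosa.
Attach case ablative su- → suikovosa.
Attach number plural shol- → sholsuikovosa.
Apply epenthesis: sholsuikovosa → sholusuikovosa.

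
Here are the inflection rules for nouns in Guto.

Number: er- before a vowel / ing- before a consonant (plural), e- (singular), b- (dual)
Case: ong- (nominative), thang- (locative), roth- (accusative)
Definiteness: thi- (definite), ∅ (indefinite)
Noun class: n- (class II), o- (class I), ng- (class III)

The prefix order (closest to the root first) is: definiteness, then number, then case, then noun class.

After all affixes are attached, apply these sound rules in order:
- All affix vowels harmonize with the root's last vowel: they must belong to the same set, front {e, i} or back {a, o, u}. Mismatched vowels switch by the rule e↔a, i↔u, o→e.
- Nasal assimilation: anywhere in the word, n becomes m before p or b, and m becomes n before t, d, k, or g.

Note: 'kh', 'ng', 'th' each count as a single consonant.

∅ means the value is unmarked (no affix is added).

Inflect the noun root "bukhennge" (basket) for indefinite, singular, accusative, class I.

definiteness = indefinite: zero marking, form stays bukhennge.
Attach number singular e- → ebukhennge.
Attach case accusative roth- → rothebukhennge.
Attach noun class class I o- → orothebukhennge.
Apply vowel harmony: orothebukhennge → erethebukhennge.
Nasal assimilation: no change.

erethebukhennge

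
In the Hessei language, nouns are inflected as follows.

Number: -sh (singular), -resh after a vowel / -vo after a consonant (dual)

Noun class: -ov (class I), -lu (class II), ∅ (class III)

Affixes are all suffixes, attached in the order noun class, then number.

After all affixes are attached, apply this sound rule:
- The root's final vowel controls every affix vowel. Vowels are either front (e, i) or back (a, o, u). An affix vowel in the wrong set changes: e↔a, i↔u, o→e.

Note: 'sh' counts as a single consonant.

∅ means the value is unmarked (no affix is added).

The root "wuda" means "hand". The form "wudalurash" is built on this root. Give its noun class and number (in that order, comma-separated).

Segment: wuda-lu-resh.
noun class: -lu → class II.
number: -resh/vo → dual.

class II, dual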